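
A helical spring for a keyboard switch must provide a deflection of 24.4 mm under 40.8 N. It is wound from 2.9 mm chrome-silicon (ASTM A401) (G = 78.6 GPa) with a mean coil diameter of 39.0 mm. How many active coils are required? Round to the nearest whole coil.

7

Required rate k = F/δ = 40.8/24.4 = 1.6721 N/mm
N_a = Gd⁴/(8D³k) = (78.6×10³ × 2.9⁴)/(8 × 39.0³ × 1.6721)
    = 5.55923e+06 / 793513 = 7.006 → 7 coils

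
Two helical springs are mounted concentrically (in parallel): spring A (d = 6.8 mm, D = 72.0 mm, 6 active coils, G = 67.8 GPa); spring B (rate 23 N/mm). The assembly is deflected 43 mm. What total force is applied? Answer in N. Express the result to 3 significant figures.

k_A = Gd⁴/(8D³N_a) = (67.8×10³)(6.8⁴)/(8·72.0³·6) = 8.0915 N/mm
Parallel: k_eq = 8.0915 + 23 = 31.091 N/mm
F = k_eq·δ = 31.091·43 = 1336.9 N

1340 N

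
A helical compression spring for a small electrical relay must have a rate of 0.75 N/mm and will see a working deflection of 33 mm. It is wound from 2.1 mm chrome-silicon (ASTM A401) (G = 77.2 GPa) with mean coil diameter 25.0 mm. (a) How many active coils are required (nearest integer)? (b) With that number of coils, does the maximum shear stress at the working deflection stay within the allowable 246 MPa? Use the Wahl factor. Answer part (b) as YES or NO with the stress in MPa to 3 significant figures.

(a) 16 coils; (b) YES, τ_max = 191 MPa

N_a = Gd⁴/(8D³k) = (77.2×10³)(2.1⁴)/(8·25.0³·0.75) = 16.01 → N_a = 16
Actual rate k = Gd⁴/(8D³·16) = 0.7507 N/mm
Working load F = kδ = 0.7507·33 = 24.773 N
C = 25.0/2.1 = 11.9048; K_W = (4C−1)/(4C−4)+0.615/C = 1.1204
τ_max = K_W·8FD/(πd³) = 1.1204·170.29 = 190.8 MPa
τ_max ≤ 246 MPa → acceptable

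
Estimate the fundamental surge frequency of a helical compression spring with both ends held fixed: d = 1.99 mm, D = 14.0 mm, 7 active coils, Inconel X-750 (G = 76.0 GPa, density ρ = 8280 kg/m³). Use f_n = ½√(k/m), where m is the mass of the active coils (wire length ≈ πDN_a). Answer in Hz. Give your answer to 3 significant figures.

495 Hz

k = Gd⁴/(8D³N_a) = (76.0×10³)(1.99⁴)/(8·14.0³·7) = 7.7563 N/mm = 7756.3 N/m
Wire length L = πDN_a = π·14.0·7 = 307.88 mm
m = ρ·(πd²/4)·L = 8280 × 3.1103×10⁻⁶ m² × 0.30788 m = 0.0079287 kg
f_n = ½√(k/m) = 0.5·√(7756.3/0.0079287) = 0.5·√(9.7825e+05) = 494.53 Hz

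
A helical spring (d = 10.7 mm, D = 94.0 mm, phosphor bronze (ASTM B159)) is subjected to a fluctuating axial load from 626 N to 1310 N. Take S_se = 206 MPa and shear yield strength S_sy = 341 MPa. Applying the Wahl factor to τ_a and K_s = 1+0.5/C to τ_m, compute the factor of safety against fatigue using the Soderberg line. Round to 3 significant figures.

1.04

C = D/d = 94.0/10.7 = 8.7850; K_W = (4C−1)/(4C−4)+0.615/C = 1.1663; K_s = 1+0.5/C = 1.0569
F_a = (F_max−F_min)/2 = 342 N; F_m = (F_max+F_min)/2 = 968 N
τ_a = K_W·8F_aD/(πd³) = 1.1663 × 66.826 = 77.942 MPa
τ_m = K_s·8F_mD/(πd³) = 1.0569 × 189.14 = 199.91 MPa
Soderberg: 1/n_f = τ_a/S_se + τ_m/S_sy = 77.942/206 + 199.91/341 = 0.37836 + 0.58624 = 0.9646
n_f = 1/0.9646 = 1.037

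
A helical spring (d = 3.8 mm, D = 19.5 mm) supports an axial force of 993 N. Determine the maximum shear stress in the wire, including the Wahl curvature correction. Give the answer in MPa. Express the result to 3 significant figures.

Spring index C = D/d = 19.5/3.8 = 5.1316
K_W = (4C−1)/(4C−4) + 0.615/C = 19.526/16.526 + 0.1198 = 1.3014
τ₀ = 8FD/(πd³) = 8·993·19.5/(π·3.8³) = 154908/172.39 = 898.61 MPa
τ_max = K·τ₀ = 1.3014 × 898.61 = 1169.4 MPa

1170 MPa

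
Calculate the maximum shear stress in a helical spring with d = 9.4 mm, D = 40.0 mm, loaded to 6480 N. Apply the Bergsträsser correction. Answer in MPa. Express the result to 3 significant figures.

1080 MPa

Spring index C = D/d = 40.0/9.4 = 4.2553
K_B = (4C+2)/(4C−3) = 19.021/14.021 = 1.3566
τ₀ = 8FD/(πd³) = 8·6480·40.0/(π·9.4³) = 2.0736e+06/2609.4 = 794.68 MPa
τ_max = K·τ₀ = 1.3566 × 794.68 = 1078.1 MPa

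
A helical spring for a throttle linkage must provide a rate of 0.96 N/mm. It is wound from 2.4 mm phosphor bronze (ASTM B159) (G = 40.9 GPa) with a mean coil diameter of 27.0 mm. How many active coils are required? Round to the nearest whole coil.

N_a = Gd⁴/(8D³k) = (40.9×10³ × 2.4⁴)/(8 × 27.0³ × 0.96)
    = 1.35696e+06 / 151165 = 8.977 → 9 coils

9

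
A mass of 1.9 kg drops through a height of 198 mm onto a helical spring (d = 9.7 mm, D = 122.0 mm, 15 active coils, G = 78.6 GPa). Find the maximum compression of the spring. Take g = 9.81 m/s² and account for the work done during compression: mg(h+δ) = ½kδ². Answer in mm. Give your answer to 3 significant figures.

54.3 mm

k = Gd⁴/(8D³N_a) = (78.6×10³)(9.7⁴)/(8·122.0³·15) = 3.1934 N/mm
W = mg = 1.9 × 9.81 = 18.639 N
½kδ² − Wδ − Wh = 0 → δ = (W + √(W² + 2kWh))/k
δ = (18.639 + √(347.41 + 23570.4))/3.1934 = (18.639 + 154.65)/3.1934 = 54.266 mm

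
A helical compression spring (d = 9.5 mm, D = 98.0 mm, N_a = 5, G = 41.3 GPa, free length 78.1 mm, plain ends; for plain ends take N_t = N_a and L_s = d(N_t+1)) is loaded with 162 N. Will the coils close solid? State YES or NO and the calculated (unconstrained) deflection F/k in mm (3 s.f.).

k = Gd⁴/(8D³N_a) = (41.3×10³)(9.5⁴)/(8·98.0³·5) = 8.9352 N/mm
N_t = 5; L_s = 9.5·6 = 57 mm; δ_solid = L₀ − L_s = 78.1 − 57 = 21.1 mm
δ = F/k = 162/8.9352 = 18.13 mm
δ < δ_solid → spring does not go solid

NO, δ = 18.1 mm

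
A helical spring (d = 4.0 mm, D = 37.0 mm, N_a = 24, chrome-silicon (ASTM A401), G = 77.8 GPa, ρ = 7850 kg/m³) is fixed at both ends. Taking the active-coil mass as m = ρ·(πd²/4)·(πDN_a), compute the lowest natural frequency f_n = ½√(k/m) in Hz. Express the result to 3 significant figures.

43.1 Hz

k = Gd⁴/(8D³N_a) = (77.8×10³)(4.0⁴)/(8·37.0³·24) = 2.0479 N/mm = 2047.9 N/m
Wire length L = πDN_a = π·37.0·24 = 2789.7 mm
m = ρ·(πd²/4)·L = 7850 × 12.566×10⁻⁶ m² × 2.7897 m = 0.2752 kg
f_n = ½√(k/m) = 0.5·√(2047.9/0.2752) = 0.5·√(7441.7) = 43.133 Hz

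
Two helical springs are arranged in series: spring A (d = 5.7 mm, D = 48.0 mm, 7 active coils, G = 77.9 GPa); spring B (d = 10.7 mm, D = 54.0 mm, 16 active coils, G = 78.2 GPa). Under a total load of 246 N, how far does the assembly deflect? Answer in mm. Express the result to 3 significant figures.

k_A = Gd⁴/(8D³N_a) = (77.9×10³)(5.7⁴)/(8·48.0³·7) = 13.278 N/mm
k_B = Gd⁴/(8D³N_a) = (78.2×10³)(10.7⁴)/(8·54.0³·16) = 50.857 N/mm
Series: 1/k_eq = 1/13.278 + 1/50.857 = 0.094977; k_eq = 10.529 N/mm
δ = F/k_eq = 246/10.529 = 23.364 mm

23.4 mm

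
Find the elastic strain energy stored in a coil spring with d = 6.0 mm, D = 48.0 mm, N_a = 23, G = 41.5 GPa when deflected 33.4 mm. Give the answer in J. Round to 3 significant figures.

k = Gd⁴/(8D³N_a) = (41.5×10³)(6.0⁴)/(8·48.0³·23) = 2.6431 N/mm
U = ½kδ² = 0.5 × 2.6431 × 33.4² = 1474.3 N·mm = 1.4743 J

1.47 J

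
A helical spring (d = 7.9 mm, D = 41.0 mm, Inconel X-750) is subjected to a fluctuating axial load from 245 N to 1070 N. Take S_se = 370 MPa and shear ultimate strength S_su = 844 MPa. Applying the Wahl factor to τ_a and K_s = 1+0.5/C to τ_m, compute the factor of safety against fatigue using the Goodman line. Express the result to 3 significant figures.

C = D/d = 41.0/7.9 = 5.1899; K_W = (4C−1)/(4C−4)+0.615/C = 1.2975; K_s = 1+0.5/C = 1.0963
F_a = (F_max−F_min)/2 = 412.5 N; F_m = (F_max+F_min)/2 = 657.5 N
τ_a = K_W·8F_aD/(πd³) = 1.2975 × 87.351 = 113.34 MPa
τ_m = K_s·8F_mD/(πd³) = 1.0963 × 139.23 = 152.65 MPa
Goodman: 1/n_f = τ_a/S_se + τ_m/S_su = 113.34/370 + 152.65/844 = 0.30632 + 0.18086 = 0.48718
n_f = 1/0.48718 = 2.053

2.05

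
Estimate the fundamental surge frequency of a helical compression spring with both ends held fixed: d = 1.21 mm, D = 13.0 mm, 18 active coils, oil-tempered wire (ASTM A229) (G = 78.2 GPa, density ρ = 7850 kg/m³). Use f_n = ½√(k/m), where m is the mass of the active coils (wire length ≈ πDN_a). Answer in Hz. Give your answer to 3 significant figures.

k = Gd⁴/(8D³N_a) = (78.2×10³)(1.21⁴)/(8·13.0³·18) = 0.52985 N/mm = 529.85 N/m
Wire length L = πDN_a = π·13.0·18 = 735.13 mm
m = ρ·(πd²/4)·L = 7850 × 1.1499×10⁻⁶ m² × 0.73513 m = 0.0066358 kg
f_n = ½√(k/m) = 0.5·√(529.85/0.0066358) = 0.5·√(79847) = 141.29 Hz

141 Hz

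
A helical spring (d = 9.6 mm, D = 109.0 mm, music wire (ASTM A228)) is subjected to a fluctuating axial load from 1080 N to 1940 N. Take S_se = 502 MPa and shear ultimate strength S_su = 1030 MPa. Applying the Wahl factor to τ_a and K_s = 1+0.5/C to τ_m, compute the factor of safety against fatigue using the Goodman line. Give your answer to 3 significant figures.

1.28

C = D/d = 109.0/9.6 = 11.3542; K_W = (4C−1)/(4C−4)+0.615/C = 1.1266; K_s = 1+0.5/C = 1.0440
F_a = (F_max−F_min)/2 = 430 N; F_m = (F_max+F_min)/2 = 1510 N
τ_a = K_W·8F_aD/(πd³) = 1.1266 × 134.9 = 151.98 MPa
τ_m = K_s·8F_mD/(πd³) = 1.0440 × 473.73 = 494.59 MPa
Goodman: 1/n_f = τ_a/S_se + τ_m/S_su = 151.98/502 + 494.59/1030 = 0.30275 + 0.48018 = 0.78294
n_f = 1/0.78294 = 1.277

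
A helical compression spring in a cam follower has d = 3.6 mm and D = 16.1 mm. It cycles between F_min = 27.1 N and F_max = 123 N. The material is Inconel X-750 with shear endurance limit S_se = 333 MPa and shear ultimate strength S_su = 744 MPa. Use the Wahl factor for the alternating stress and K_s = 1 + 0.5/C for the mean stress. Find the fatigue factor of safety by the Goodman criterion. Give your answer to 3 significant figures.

3.71

C = D/d = 16.1/3.6 = 4.4722; K_W = (4C−1)/(4C−4)+0.615/C = 1.3535; K_s = 1+0.5/C = 1.1118
F_a = (F_max−F_min)/2 = 47.95 N; F_m = (F_max+F_min)/2 = 75.05 N
τ_a = K_W·8F_aD/(πd³) = 1.3535 × 42.135 = 57.031 MPa
τ_m = K_s·8F_mD/(πd³) = 1.1118 × 65.949 = 73.322 MPa
Goodman: 1/n_f = τ_a/S_se + τ_m/S_su = 57.031/333 + 73.322/744 = 0.17126 + 0.09855 = 0.26982
n_f = 1/0.26982 = 3.706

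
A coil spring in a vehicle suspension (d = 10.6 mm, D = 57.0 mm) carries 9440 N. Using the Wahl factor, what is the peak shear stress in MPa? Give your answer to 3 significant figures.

1480 MPa

Spring index C = D/d = 57.0/10.6 = 5.3774
K_W = (4C−1)/(4C−4) + 0.615/C = 20.509/17.509 + 0.1144 = 1.2857
τ₀ = 8FD/(πd³) = 8·9440·57.0/(π·10.6³) = 4.30464e+06/3741.7 = 1150.5 MPa
τ_max = K·τ₀ = 1.2857 × 1150.5 = 1479.1 MPa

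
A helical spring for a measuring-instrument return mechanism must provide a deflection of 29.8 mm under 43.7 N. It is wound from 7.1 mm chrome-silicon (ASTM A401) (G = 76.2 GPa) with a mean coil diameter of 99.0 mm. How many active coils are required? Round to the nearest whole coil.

Required rate k = F/δ = 43.7/29.8 = 1.4664 N/mm
N_a = Gd⁴/(8D³k) = (76.2×10³ × 7.1⁴)/(8 × 99.0³ × 1.4664)
    = 1.93637e+08 / 1.13831e+07 = 17.01 → 17 coils

17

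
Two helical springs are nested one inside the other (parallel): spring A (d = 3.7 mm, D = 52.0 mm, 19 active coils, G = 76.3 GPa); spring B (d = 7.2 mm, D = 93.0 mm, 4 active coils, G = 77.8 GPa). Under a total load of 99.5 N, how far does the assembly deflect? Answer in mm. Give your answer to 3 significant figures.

k_A = Gd⁴/(8D³N_a) = (76.3×10³)(3.7⁴)/(8·52.0³·19) = 0.66908 N/mm
k_B = Gd⁴/(8D³N_a) = (77.8×10³)(7.2⁴)/(8·93.0³·4) = 8.1229 N/mm
Parallel: k_eq = 0.66908 + 8.1229 = 8.792 N/mm
δ = F/k_eq = 99.5/8.792 = 11.317 mm

11.3 mm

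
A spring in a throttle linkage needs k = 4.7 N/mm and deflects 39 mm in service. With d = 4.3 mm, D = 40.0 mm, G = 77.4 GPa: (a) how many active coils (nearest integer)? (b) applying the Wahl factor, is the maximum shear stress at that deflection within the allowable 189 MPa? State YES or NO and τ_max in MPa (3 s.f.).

N_a = Gd⁴/(8D³k) = (77.4×10³)(4.3⁴)/(8·40.0³·4.7) = 11 → N_a = 11
Actual rate k = Gd⁴/(8D³·11) = 4.6984 N/mm
Working load F = kδ = 4.6984·39 = 183.24 N
C = 40.0/4.3 = 9.3023; K_W = (4C−1)/(4C−4)+0.615/C = 1.1564
τ_max = K_W·8FD/(πd³) = 1.1564·234.75 = 271.48 MPa
τ_max > 189 MPa → exceeds allowable

(a) 11 coils; (b) NO, τ_max = 271 MPa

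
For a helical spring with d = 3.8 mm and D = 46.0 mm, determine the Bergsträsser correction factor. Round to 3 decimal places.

1.110

C = D/d = 46.0/3.8 = 12.1053
K_B = (4C+2)/(4C−3) = 50.421/45.421 = 1.1101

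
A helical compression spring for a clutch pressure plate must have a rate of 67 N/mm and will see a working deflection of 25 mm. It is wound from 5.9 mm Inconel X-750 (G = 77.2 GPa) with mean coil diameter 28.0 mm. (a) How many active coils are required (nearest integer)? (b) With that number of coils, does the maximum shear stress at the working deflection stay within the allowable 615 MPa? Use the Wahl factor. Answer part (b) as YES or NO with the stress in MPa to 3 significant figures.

(a) 8 coils; (b) NO, τ_max = 769 MPa

N_a = Gd⁴/(8D³k) = (77.2×10³)(5.9⁴)/(8·28.0³·67) = 7.95 → N_a = 8
Actual rate k = Gd⁴/(8D³·8) = 66.584 N/mm
Working load F = kδ = 66.584·25 = 1664.6 N
C = 28.0/5.9 = 4.7458; K_W = (4C−1)/(4C−4)+0.615/C = 1.3298
τ_max = K_W·8FD/(πd³) = 1.3298·577.9 = 768.5 MPa
τ_max > 615 MPa → exceeds allowable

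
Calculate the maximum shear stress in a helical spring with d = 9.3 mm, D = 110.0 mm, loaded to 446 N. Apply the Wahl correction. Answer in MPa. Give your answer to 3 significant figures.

Spring index C = D/d = 110.0/9.3 = 11.8280
K_W = (4C−1)/(4C−4) + 0.615/C = 46.312/43.312 + 0.0520 = 1.1213
τ₀ = 8FD/(πd³) = 8·446·110.0/(π·9.3³) = 392480/2527 = 155.32 MPa
τ_max = K·τ₀ = 1.1213 × 155.32 = 174.15 MPa

174 MPa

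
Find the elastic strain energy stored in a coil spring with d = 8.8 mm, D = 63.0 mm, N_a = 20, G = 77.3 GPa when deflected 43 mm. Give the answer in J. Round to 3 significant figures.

10.7 J

k = Gd⁴/(8D³N_a) = (77.3×10³)(8.8⁴)/(8·63.0³·20) = 11.587 N/mm
U = ½kδ² = 0.5 × 11.587 × 43² = 10712 N·mm = 10.712 J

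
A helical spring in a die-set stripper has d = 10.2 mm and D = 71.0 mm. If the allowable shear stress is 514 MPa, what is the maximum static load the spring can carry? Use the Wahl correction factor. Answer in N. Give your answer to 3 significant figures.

C = D/d = 71.0/10.2 = 6.9608
K_W = (4C−1)/(4C−4) + 0.615/C = 26.843/23.843 + 0.0884 = 1.2142
τ_max = K·8FD/(πd³) → F_max = τ_allow·πd³/(8DK)
F_max = 514·π·10.2³/(8·71.0·1.2142) = 1.7136e+06/689.65 = 2484.8 N

2480 N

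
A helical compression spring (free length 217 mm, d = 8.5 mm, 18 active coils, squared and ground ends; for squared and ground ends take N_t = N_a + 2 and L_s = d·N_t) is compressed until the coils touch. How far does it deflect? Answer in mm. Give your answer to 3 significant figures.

47.0 mm

N_t = 20; L_s = 8.5·20 = 170 mm
δ_solid = L₀ − L_s = 217 − 170 = 47 mm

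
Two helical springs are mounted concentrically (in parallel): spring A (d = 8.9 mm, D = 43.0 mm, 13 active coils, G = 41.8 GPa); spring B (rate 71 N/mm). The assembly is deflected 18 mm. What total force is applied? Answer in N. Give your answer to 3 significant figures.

k_A = Gd⁴/(8D³N_a) = (41.8×10³)(8.9⁴)/(8·43.0³·13) = 31.717 N/mm
Parallel: k_eq = 31.717 + 71 = 102.72 N/mm
F = k_eq·δ = 102.72·18 = 1848.9 N

1850 N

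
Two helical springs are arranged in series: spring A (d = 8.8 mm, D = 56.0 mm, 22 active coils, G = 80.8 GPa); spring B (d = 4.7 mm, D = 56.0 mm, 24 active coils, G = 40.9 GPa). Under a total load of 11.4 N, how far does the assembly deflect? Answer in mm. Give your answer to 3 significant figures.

k_A = Gd⁴/(8D³N_a) = (80.8×10³)(8.8⁴)/(8·56.0³·22) = 15.677 N/mm
k_B = Gd⁴/(8D³N_a) = (40.9×10³)(4.7⁴)/(8·56.0³·24) = 0.5919 N/mm
Series: 1/k_eq = 1/15.677 + 1/0.5919 = 1.7533; k_eq = 0.57037 N/mm
δ = F/k_eq = 11.4/0.57037 = 19.987 mm

20.0 mm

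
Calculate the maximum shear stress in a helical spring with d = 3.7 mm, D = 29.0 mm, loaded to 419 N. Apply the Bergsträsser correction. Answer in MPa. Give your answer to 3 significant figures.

Spring index C = D/d = 29.0/3.7 = 7.8378
K_B = (4C+2)/(4C−3) = 33.351/28.351 = 1.1764
τ₀ = 8FD/(πd³) = 8·419·29.0/(π·3.7³) = 97208/159.13 = 610.87 MPa
τ_max = K·τ₀ = 1.1764 × 610.87 = 718.6 MPa

719 MPa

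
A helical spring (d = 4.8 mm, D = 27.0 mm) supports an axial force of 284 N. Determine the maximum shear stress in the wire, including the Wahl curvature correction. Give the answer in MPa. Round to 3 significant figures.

224 MPa

Spring index C = D/d = 27.0/4.8 = 5.6250
K_W = (4C−1)/(4C−4) + 0.615/C = 21.500/18.500 + 0.1093 = 1.2715
τ₀ = 8FD/(πd³) = 8·284·27.0/(π·4.8³) = 61344/347.44 = 176.56 MPa
τ_max = K·τ₀ = 1.2715 × 176.56 = 224.5 MPa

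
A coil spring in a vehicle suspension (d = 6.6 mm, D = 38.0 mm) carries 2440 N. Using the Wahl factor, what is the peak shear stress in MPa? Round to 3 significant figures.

1040 MPa

Spring index C = D/d = 38.0/6.6 = 5.7576
K_W = (4C−1)/(4C−4) + 0.615/C = 22.030/19.030 + 0.1068 = 1.2645
τ₀ = 8FD/(πd³) = 8·2440·38.0/(π·6.6³) = 741760/903.2 = 821.26 MPa
τ_max = K·τ₀ = 1.2645 × 821.26 = 1038.5 MPa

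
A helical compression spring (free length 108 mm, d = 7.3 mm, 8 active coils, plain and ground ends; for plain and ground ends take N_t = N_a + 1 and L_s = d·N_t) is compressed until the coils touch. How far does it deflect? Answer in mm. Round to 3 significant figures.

N_t = 9; L_s = 7.3·9 = 65.7 mm
δ_solid = L₀ − L_s = 108 − 65.7 = 42.3 mm

42.3 mm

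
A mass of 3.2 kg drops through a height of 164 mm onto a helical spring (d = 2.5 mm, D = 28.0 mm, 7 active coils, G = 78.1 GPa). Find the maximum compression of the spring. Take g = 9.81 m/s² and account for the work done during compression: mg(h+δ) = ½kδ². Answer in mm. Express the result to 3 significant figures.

78.3 mm

k = Gd⁴/(8D³N_a) = (78.1×10³)(2.5⁴)/(8·28.0³·7) = 2.4817 N/mm
W = mg = 3.2 × 9.81 = 31.392 N
½kδ² − Wδ − Wh = 0 → δ = (W + √(W² + 2kWh))/k
δ = (31.392 + √(985.46 + 25553))/2.4817 = (31.392 + 162.91)/2.4817 = 78.292 mm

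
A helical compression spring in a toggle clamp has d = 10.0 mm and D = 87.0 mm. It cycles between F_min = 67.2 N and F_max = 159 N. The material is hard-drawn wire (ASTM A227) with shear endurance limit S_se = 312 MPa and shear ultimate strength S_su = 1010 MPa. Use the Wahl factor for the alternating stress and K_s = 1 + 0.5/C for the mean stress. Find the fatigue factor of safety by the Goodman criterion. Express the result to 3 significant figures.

15.6

C = D/d = 87.0/10.0 = 8.7000; K_W = (4C−1)/(4C−4)+0.615/C = 1.1681; K_s = 1+0.5/C = 1.0575
F_a = (F_max−F_min)/2 = 45.9 N; F_m = (F_max+F_min)/2 = 113.1 N
τ_a = K_W·8F_aD/(πd³) = 1.1681 × 10.169 = 11.878 MPa
τ_m = K_s·8F_mD/(πd³) = 1.0575 × 25.057 = 26.497 MPa
Goodman: 1/n_f = τ_a/S_se + τ_m/S_su = 11.878/312 + 26.497/1010 = 0.03807 + 0.02623 = 0.064305
n_f = 1/0.064305 = 15.55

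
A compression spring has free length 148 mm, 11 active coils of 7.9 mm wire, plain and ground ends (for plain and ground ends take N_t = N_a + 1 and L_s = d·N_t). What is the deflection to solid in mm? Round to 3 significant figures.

N_t = 12; L_s = 7.9·12 = 94.8 mm
δ_solid = L₀ − L_s = 148 − 94.8 = 53.2 mm

53.2 mm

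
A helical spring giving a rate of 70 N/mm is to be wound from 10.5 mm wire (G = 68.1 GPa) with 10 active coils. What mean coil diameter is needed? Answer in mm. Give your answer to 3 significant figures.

D = (Gd⁴/(8N_a·k))^(1/3) = (68.1×10³·10.5⁴/(8·10·70))^(1/3)
  = (147814)^(1/3) = 52.8736 mm

52.9 mm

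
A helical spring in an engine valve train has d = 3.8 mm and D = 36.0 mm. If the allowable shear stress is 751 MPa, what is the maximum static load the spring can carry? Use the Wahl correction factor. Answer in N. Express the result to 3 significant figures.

390 N

C = D/d = 36.0/3.8 = 9.4737
K_W = (4C−1)/(4C−4) + 0.615/C = 36.895/33.895 + 0.0649 = 1.1534
τ_max = K·8FD/(πd³) → F_max = τ_allow·πd³/(8DK)
F_max = 751·π·3.8³/(8·36.0·1.1534) = 1.2946e+05/332.19 = 389.73 N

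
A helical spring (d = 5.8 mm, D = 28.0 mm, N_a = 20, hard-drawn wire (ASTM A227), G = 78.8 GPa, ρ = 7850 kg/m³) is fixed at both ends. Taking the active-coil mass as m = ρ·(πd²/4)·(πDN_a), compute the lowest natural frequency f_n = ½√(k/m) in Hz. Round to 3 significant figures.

k = Gd⁴/(8D³N_a) = (78.8×10³)(5.8⁴)/(8·28.0³·20) = 25.389 N/mm = 25389 N/m
Wire length L = πDN_a = π·28.0·20 = 1759.3 mm
m = ρ·(πd²/4)·L = 7850 × 26.421×10⁻⁶ m² × 1.7593 m = 0.36488 kg
f_n = ½√(k/m) = 0.5·√(25389/0.36488) = 0.5·√(69581) = 131.89 Hz

132 Hz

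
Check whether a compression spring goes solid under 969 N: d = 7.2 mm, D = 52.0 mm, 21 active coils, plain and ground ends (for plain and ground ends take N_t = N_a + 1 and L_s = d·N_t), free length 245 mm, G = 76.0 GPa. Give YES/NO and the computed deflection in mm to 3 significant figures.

k = Gd⁴/(8D³N_a) = (76.0×10³)(7.2⁴)/(8·52.0³·21) = 8.6462 N/mm
N_t = 22; L_s = 7.2·22 = 158.4 mm; δ_solid = L₀ − L_s = 245 − 158.4 = 86.6 mm
δ = F/k = 969/8.6462 = 112.07 mm
δ ≥ δ_solid → spring goes solid

YES, δ = 112 mm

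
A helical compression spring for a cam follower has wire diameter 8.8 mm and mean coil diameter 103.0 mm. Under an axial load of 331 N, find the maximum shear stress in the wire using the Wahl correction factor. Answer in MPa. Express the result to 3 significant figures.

143 MPa

Spring index C = D/d = 103.0/8.8 = 11.7045
K_W = (4C−1)/(4C−4) + 0.615/C = 45.818/42.818 + 0.0525 = 1.1226
τ₀ = 8FD/(πd³) = 8·331·103.0/(π·8.8³) = 272744/2140.9 = 127.4 MPa
τ_max = K·τ₀ = 1.1226 × 127.4 = 143.02 MPa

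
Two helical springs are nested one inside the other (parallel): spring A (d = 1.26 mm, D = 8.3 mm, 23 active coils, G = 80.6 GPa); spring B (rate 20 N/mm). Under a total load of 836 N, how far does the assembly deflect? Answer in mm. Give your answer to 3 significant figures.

38.1 mm

k_A = Gd⁴/(8D³N_a) = (80.6×10³)(1.26⁴)/(8·8.3³·23) = 1.9309 N/mm
Parallel: k_eq = 1.9309 + 20 = 21.931 N/mm
δ = F/k_eq = 836/21.931 = 38.12 mm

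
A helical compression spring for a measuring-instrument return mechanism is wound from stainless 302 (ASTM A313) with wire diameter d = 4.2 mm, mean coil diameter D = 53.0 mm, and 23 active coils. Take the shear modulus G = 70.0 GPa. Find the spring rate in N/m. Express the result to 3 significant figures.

k = Gd⁴/(8D³N_a) = (70.0×10³ × 4.2⁴) / (8 × 53.0³ × 23)
  = 2.17819e+07 / 2.73934e+07 = 0.79515 N/mm = 795.15 N/m

795 N/m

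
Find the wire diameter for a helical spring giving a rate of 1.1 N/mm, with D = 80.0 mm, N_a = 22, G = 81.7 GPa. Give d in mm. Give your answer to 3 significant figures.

d = (8D³N_a·k / G)^(1/4) = (8·80.0³·22·1.1 / (81.7×10³))^0.25
  = (1213.3)^0.25 = 5.9019 mm

5.90 mm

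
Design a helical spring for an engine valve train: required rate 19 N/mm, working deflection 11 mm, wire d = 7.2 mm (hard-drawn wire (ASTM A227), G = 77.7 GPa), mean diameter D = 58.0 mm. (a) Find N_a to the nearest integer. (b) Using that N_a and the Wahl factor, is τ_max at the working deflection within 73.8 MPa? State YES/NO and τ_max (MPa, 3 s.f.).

(a) 7 coils; (b) NO, τ_max = 98.4 MPa

N_a = Gd⁴/(8D³k) = (77.7×10³)(7.2⁴)/(8·58.0³·19) = 7.041 → N_a = 7
Actual rate k = Gd⁴/(8D³·7) = 19.111 N/mm
Working load F = kδ = 19.111·11 = 210.22 N
C = 58.0/7.2 = 8.0556; K_W = (4C−1)/(4C−4)+0.615/C = 1.1826
τ_max = K_W·8FD/(πd³) = 1.1826·83.184 = 98.378 MPa
τ_max > 73.8 MPa → exceeds allowable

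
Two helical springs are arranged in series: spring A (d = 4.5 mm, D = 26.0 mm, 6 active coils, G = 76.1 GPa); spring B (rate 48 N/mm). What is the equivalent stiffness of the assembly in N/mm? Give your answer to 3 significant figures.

k_A = Gd⁴/(8D³N_a) = (76.1×10³)(4.5⁴)/(8·26.0³·6) = 36.989 N/mm
Series: 1/k_eq = 1/36.989 + 1/48 = 0.047868; k_eq = 20.891 N/mm

20.9 N/mm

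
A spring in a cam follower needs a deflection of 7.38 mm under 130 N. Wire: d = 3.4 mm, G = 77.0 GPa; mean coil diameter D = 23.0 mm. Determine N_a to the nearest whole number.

Required rate k = F/δ = 130/7.38 = 17.615 N/mm
N_a = Gd⁴/(8D³k) = (77.0×10³ × 3.4⁴)/(8 × 23.0³ × 17.615)
    = 1.02898e+07 / 1.71459e+06 = 6.001 → 6 coils

6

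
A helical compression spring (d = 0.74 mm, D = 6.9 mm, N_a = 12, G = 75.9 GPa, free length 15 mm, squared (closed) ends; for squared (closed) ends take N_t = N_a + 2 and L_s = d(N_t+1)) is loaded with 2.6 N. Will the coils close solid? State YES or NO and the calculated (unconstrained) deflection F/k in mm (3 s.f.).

NO, δ = 3.60 mm

k = Gd⁴/(8D³N_a) = (75.9×10³)(0.74⁴)/(8·6.9³·12) = 0.72169 N/mm
N_t = 14; L_s = 0.74·15 = 11.1 mm; δ_solid = L₀ − L_s = 15 − 11.1 = 3.9 mm
δ = F/k = 2.6/0.72169 = 3.6027 mm
δ < δ_solid → spring does not go solid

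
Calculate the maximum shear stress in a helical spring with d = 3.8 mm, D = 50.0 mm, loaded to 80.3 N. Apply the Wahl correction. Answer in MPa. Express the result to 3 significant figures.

Spring index C = D/d = 50.0/3.8 = 13.1579
K_W = (4C−1)/(4C−4) + 0.615/C = 51.632/48.632 + 0.0467 = 1.1084
τ₀ = 8FD/(πd³) = 8·80.3·50.0/(π·3.8³) = 32120/172.39 = 186.33 MPa
τ_max = K·τ₀ = 1.1084 × 186.33 = 206.53 MPa

207 MPa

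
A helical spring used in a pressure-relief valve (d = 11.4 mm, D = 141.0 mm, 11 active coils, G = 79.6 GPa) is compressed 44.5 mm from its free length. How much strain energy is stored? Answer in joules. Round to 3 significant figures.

k = Gd⁴/(8D³N_a) = (79.6×10³)(11.4⁴)/(8·141.0³·11) = 5.4499 N/mm
U = ½kδ² = 0.5 × 5.4499 × 44.5² = 5396.1 N·mm = 5.3961 J

5.40 J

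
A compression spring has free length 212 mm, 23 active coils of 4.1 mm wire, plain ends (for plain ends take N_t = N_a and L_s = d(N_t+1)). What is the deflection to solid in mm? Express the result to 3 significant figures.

114 mm

N_t = 23; L_s = 4.1·24 = 98.4 mm
δ_solid = L₀ − L_s = 212 − 98.4 = 113.6 mm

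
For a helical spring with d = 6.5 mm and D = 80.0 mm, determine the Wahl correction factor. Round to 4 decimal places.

C = D/d = 80.0/6.5 = 12.3077
K_W = (4C−1)/(4C−4) + 0.615/C = 48.231/45.231 + 0.0500 = 1.1163

1.1163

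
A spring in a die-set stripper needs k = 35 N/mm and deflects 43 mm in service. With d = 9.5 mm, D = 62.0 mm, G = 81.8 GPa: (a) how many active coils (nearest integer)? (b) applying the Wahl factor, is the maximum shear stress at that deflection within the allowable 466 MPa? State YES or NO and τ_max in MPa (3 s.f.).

N_a = Gd⁴/(8D³k) = (81.8×10³)(9.5⁴)/(8·62.0³·35) = 9.984 → N_a = 10
Actual rate k = Gd⁴/(8D³·10) = 34.945 N/mm
Working load F = kδ = 34.945·43 = 1502.6 N
C = 62.0/9.5 = 6.5263; K_W = (4C−1)/(4C−4)+0.615/C = 1.2299
τ_max = K_W·8FD/(πd³) = 1.2299·276.7 = 340.33 MPa
τ_max ≤ 466 MPa → acceptable

(a) 10 coils; (b) YES, τ_max = 340 MPa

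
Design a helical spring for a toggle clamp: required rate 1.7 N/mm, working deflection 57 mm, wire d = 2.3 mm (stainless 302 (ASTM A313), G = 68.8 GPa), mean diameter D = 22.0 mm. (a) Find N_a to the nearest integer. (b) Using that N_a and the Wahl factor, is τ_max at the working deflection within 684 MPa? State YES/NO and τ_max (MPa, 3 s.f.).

(a) 13 coils; (b) YES, τ_max = 526 MPa

N_a = Gd⁴/(8D³k) = (68.8×10³)(2.3⁴)/(8·22.0³·1.7) = 13.3 → N_a = 13
Actual rate k = Gd⁴/(8D³·13) = 1.7386 N/mm
Working load F = kδ = 1.7386·57 = 99.1 N
C = 22.0/2.3 = 9.5652; K_W = (4C−1)/(4C−4)+0.615/C = 1.1519
τ_max = K_W·8FD/(πd³) = 1.1519·456.3 = 525.6 MPa
τ_max ≤ 684 MPa → acceptable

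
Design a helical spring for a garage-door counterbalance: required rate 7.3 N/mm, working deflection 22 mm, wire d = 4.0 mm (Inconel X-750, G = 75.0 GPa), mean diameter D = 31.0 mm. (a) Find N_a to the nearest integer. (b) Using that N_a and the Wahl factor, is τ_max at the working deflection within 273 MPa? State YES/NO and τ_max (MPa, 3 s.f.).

(a) 11 coils; (b) YES, τ_max = 237 MPa

N_a = Gd⁴/(8D³k) = (75.0×10³)(4.0⁴)/(8·31.0³·7.3) = 11.04 → N_a = 11
Actual rate k = Gd⁴/(8D³·11) = 7.3237 N/mm
Working load F = kδ = 7.3237·22 = 161.12 N
C = 31.0/4.0 = 7.7500; K_W = (4C−1)/(4C−4)+0.615/C = 1.1905
τ_max = K_W·8FD/(πd³) = 1.1905·198.74 = 236.59 MPa
τ_max ≤ 273 MPa → acceptable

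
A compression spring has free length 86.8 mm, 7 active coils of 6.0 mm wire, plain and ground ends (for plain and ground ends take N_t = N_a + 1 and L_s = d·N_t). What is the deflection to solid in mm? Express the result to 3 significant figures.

38.8 mm

N_t = 8; L_s = 6.0·8 = 48 mm
δ_solid = L₀ − L_s = 86.8 − 48 = 38.8 mm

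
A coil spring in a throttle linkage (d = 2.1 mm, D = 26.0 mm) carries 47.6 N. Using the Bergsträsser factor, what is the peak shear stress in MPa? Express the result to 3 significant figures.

377 MPa

Spring index C = D/d = 26.0/2.1 = 12.3810
K_B = (4C+2)/(4C−3) = 51.524/46.524 = 1.1075
τ₀ = 8FD/(πd³) = 8·47.6·26.0/(π·2.1³) = 9900.8/29.094 = 340.3 MPa
τ_max = K·τ₀ = 1.1075 × 340.3 = 376.87 MPa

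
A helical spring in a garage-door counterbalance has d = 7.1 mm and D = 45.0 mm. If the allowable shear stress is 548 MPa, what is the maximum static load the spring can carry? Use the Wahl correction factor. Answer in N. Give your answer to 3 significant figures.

1380 N

C = D/d = 45.0/7.1 = 6.3380
K_W = (4C−1)/(4C−4) + 0.615/C = 24.352/21.352 + 0.0970 = 1.2375
τ_max = K·8FD/(πd³) → F_max = τ_allow·πd³/(8DK)
F_max = 548·π·7.1³/(8·45.0·1.2375) = 6.1618e+05/445.51 = 1383.1 N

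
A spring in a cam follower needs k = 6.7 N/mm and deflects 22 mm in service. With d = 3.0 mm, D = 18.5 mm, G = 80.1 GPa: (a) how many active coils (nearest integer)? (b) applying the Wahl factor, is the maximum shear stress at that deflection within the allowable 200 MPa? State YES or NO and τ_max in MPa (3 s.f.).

(a) 19 coils; (b) NO, τ_max = 322 MPa

N_a = Gd⁴/(8D³k) = (80.1×10³)(3.0⁴)/(8·18.5³·6.7) = 19.12 → N_a = 19
Actual rate k = Gd⁴/(8D³·19) = 6.7415 N/mm
Working load F = kδ = 6.7415·22 = 148.31 N
C = 18.5/3.0 = 6.1667; K_W = (4C−1)/(4C−4)+0.615/C = 1.2449
τ_max = K_W·8FD/(πd³) = 1.2449·258.78 = 322.15 MPa
τ_max > 200 MPa → exceeds allowable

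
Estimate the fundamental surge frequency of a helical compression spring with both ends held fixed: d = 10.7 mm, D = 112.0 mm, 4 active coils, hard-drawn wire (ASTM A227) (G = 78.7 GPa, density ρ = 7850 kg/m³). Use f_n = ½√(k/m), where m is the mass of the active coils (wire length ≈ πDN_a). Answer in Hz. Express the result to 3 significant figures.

k = Gd⁴/(8D³N_a) = (78.7×10³)(10.7⁴)/(8·112.0³·4) = 22.946 N/mm = 22946 N/m
Wire length L = πDN_a = π·112.0·4 = 1407.4 mm
m = ρ·(πd²/4)·L = 7850 × 89.92×10⁻⁶ m² × 1.4074 m = 0.99347 kg
f_n = ½√(k/m) = 0.5·√(22946/0.99347) = 0.5·√(23097) = 75.988 Hz

76.0 Hz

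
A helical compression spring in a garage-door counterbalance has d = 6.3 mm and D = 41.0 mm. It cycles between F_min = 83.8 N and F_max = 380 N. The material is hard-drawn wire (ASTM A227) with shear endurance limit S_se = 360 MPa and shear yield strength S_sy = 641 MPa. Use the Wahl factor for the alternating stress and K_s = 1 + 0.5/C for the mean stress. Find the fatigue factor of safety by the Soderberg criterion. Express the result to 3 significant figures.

2.67

C = D/d = 41.0/6.3 = 6.5079; K_W = (4C−1)/(4C−4)+0.615/C = 1.2307; K_s = 1+0.5/C = 1.0768
F_a = (F_max−F_min)/2 = 148.1 N; F_m = (F_max+F_min)/2 = 231.9 N
τ_a = K_W·8F_aD/(πd³) = 1.2307 × 61.838 = 76.102 MPa
τ_m = K_s·8F_mD/(πd³) = 1.0768 × 96.828 = 104.27 MPa
Soderberg: 1/n_f = τ_a/S_se + τ_m/S_sy = 76.102/360 + 104.27/641 = 0.21140 + 0.16266 = 0.37406
n_f = 1/0.37406 = 2.673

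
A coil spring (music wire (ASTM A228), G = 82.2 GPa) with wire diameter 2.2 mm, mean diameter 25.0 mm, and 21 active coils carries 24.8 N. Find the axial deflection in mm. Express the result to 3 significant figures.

33.8 mm

k = Gd⁴/(8D³N_a) = (82.2×10³)(2.2⁴)/(8·25.0³·21) = 0.73356 N/mm
δ = F/k = 24.8 / 0.73356 = 33.808 mm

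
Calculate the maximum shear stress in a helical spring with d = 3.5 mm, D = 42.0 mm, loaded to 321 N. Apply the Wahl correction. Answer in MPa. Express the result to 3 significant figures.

896 MPa

Spring index C = D/d = 42.0/3.5 = 12.0000
K_W = (4C−1)/(4C−4) + 0.615/C = 47.000/44.000 + 0.0512 = 1.1194
τ₀ = 8FD/(πd³) = 8·321·42.0/(π·3.5³) = 107856/134.7 = 800.74 MPa
τ_max = K·τ₀ = 1.1194 × 800.74 = 896.37 MPa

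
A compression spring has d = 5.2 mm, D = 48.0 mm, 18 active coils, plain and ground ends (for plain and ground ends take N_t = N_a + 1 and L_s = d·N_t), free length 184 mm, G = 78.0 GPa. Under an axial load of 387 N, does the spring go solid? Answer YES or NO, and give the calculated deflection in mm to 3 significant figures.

k = Gd⁴/(8D³N_a) = (78.0×10³)(5.2⁴)/(8·48.0³·18) = 3.5811 N/mm
N_t = 19; L_s = 5.2·19 = 98.8 mm; δ_solid = L₀ − L_s = 184 − 98.8 = 85.2 mm
δ = F/k = 387/3.5811 = 108.07 mm
δ ≥ δ_solid → spring goes solid

YES, δ = 108 mm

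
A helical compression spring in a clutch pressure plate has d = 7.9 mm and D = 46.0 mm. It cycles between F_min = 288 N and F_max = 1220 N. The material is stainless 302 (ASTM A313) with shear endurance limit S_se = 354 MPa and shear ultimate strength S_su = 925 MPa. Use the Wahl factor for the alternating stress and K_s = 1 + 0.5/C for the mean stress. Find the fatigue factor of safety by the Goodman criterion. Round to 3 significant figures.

1.65

C = D/d = 46.0/7.9 = 5.8228; K_W = (4C−1)/(4C−4)+0.615/C = 1.2611; K_s = 1+0.5/C = 1.0859
F_a = (F_max−F_min)/2 = 466 N; F_m = (F_max+F_min)/2 = 754 N
τ_a = K_W·8F_aD/(πd³) = 1.2611 × 110.71 = 139.62 MPa
τ_m = K_s·8F_mD/(πd³) = 1.0859 × 179.14 = 194.52 MPa
Goodman: 1/n_f = τ_a/S_se + τ_m/S_su = 139.62/354 + 194.52/925 = 0.39442 + 0.21029 = 0.60471
n_f = 1/0.60471 = 1.654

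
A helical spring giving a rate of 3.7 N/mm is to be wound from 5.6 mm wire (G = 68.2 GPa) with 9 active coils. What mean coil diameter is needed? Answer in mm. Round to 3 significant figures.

63.1 mm

D = (Gd⁴/(8N_a·k))^(1/3) = (68.2×10³·5.6⁴/(8·9·3.7))^(1/3)
  = (251769)^(1/3) = 63.1443 mm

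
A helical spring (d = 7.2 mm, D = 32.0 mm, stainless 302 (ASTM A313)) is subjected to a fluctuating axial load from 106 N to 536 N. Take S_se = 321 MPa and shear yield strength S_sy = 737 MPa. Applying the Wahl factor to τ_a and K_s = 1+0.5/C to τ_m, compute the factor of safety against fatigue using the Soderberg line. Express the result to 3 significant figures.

3.29

C = D/d = 32.0/7.2 = 4.4444; K_W = (4C−1)/(4C−4)+0.615/C = 1.3561; K_s = 1+0.5/C = 1.1125
F_a = (F_max−F_min)/2 = 215 N; F_m = (F_max+F_min)/2 = 321 N
τ_a = K_W·8F_aD/(πd³) = 1.3561 × 46.939 = 63.654 MPa
τ_m = K_s·8F_mD/(πd³) = 1.1125 × 70.081 = 77.965 MPa
Soderberg: 1/n_f = τ_a/S_se + τ_m/S_sy = 63.654/321 + 77.965/737 = 0.19830 + 0.10579 = 0.30409
n_f = 1/0.30409 = 3.289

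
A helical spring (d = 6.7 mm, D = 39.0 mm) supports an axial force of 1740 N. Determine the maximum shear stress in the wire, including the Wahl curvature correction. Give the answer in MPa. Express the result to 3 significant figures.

Spring index C = D/d = 39.0/6.7 = 5.8209
K_W = (4C−1)/(4C−4) + 0.615/C = 22.284/19.284 + 0.1057 = 1.2612
τ₀ = 8FD/(πd³) = 8·1740·39.0/(π·6.7³) = 542880/944.87 = 574.55 MPa
τ_max = K·τ₀ = 1.2612 × 574.55 = 724.64 MPa

725 MPa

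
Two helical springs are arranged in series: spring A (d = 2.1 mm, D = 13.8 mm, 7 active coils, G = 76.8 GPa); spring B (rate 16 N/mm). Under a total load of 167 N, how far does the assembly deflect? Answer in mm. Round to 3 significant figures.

26.9 mm

k_A = Gd⁴/(8D³N_a) = (76.8×10³)(2.1⁴)/(8·13.8³·7) = 10.149 N/mm
Series: 1/k_eq = 1/10.149 + 1/16 = 0.16103; k_eq = 6.2099 N/mm
δ = F/k_eq = 167/6.2099 = 26.893 mm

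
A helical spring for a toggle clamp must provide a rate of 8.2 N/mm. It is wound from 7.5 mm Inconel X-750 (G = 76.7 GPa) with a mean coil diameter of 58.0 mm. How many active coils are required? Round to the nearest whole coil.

N_a = Gd⁴/(8D³k) = (76.7×10³ × 7.5⁴)/(8 × 58.0³ × 8.2)
    = 2.42684e+08 / 1.27993e+07 = 18.96 → 19 coils

19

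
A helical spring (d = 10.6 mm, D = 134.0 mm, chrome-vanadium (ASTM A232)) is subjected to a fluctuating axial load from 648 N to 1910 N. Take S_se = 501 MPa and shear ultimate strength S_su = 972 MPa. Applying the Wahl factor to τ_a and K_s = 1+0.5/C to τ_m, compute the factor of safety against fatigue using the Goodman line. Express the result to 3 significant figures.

1.26

C = D/d = 134.0/10.6 = 12.6415; K_W = (4C−1)/(4C−4)+0.615/C = 1.1131; K_s = 1+0.5/C = 1.0396
F_a = (F_max−F_min)/2 = 631 N; F_m = (F_max+F_min)/2 = 1279 N
τ_a = K_W·8F_aD/(πd³) = 1.1131 × 180.78 = 201.22 MPa
τ_m = K_s·8F_mD/(πd³) = 1.0396 × 366.44 = 380.93 MPa
Goodman: 1/n_f = τ_a/S_se + τ_m/S_su = 201.22/501 + 380.93/972 = 0.40165 + 0.39190 = 0.79355
n_f = 1/0.79355 = 1.26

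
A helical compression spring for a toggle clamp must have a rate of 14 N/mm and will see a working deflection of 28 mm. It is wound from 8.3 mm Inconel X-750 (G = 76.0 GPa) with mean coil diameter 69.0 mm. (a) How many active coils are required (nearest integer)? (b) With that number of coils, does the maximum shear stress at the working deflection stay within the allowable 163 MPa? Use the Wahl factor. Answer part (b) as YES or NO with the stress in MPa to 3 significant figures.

N_a = Gd⁴/(8D³k) = (76.0×10³)(8.3⁴)/(8·69.0³·14) = 9.803 → N_a = 10
Actual rate k = Gd⁴/(8D³·10) = 13.724 N/mm
Working load F = kδ = 13.724·28 = 384.28 N
C = 69.0/8.3 = 8.3133; K_W = (4C−1)/(4C−4)+0.615/C = 1.1765
τ_max = K_W·8FD/(πd³) = 1.1765·118.09 = 138.93 MPa
τ_max ≤ 163 MPa → acceptable

(a) 10 coils; (b) YES, τ_max = 139 MPa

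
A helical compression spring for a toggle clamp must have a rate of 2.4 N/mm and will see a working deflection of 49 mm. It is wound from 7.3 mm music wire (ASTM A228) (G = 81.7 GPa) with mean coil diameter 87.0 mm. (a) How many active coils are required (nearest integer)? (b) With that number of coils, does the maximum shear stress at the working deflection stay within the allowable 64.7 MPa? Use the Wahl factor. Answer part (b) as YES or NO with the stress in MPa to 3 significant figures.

(a) 18 coils; (b) NO, τ_max = 76.5 MPa

N_a = Gd⁴/(8D³k) = (81.7×10³)(7.3⁴)/(8·87.0³·2.4) = 18.35 → N_a = 18
Actual rate k = Gd⁴/(8D³·18) = 2.4468 N/mm
Working load F = kδ = 2.4468·49 = 119.89 N
C = 87.0/7.3 = 11.9178; K_W = (4C−1)/(4C−4)+0.615/C = 1.1203
τ_max = K_W·8FD/(πd³) = 1.1203·68.278 = 76.492 MPa
τ_max > 64.7 MPa → exceeds allowable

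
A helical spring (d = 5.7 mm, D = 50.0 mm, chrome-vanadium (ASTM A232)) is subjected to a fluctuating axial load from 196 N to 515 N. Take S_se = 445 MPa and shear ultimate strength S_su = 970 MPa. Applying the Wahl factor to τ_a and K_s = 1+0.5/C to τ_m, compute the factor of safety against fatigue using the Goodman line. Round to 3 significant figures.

C = D/d = 50.0/5.7 = 8.7719; K_W = (4C−1)/(4C−4)+0.615/C = 1.1666; K_s = 1+0.5/C = 1.0570
F_a = (F_max−F_min)/2 = 159.5 N; F_m = (F_max+F_min)/2 = 355.5 N
τ_a = K_W·8F_aD/(πd³) = 1.1666 × 109.66 = 127.93 MPa
τ_m = K_s·8F_mD/(πd³) = 1.0570 × 244.41 = 258.35 MPa
Goodman: 1/n_f = τ_a/S_se + τ_m/S_su = 127.93/445 + 258.35/970 = 0.28748 + 0.26634 = 0.55382
n_f = 1/0.55382 = 1.806

1.81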